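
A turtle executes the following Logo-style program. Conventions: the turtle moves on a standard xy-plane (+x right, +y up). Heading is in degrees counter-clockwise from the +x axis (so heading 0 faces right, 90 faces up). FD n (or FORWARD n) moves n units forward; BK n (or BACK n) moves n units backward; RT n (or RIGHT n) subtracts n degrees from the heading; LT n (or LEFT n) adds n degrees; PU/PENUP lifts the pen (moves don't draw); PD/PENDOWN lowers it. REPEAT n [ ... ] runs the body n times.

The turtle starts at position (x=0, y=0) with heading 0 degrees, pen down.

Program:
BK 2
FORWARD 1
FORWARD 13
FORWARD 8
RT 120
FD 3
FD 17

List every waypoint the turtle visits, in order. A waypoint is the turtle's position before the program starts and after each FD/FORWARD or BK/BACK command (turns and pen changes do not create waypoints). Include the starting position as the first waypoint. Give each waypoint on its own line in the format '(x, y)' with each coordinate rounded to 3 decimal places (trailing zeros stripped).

Answer: (0, 0)
(-2, 0)
(-1, 0)
(12, 0)
(20, 0)
(18.5, -2.598)
(10, -17.321)

Derivation:
Executing turtle program step by step:
Start: pos=(0,0), heading=0, pen down
BK 2: (0,0) -> (-2,0) [heading=0, draw]
FD 1: (-2,0) -> (-1,0) [heading=0, draw]
FD 13: (-1,0) -> (12,0) [heading=0, draw]
FD 8: (12,0) -> (20,0) [heading=0, draw]
RT 120: heading 0 -> 240
FD 3: (20,0) -> (18.5,-2.598) [heading=240, draw]
FD 17: (18.5,-2.598) -> (10,-17.321) [heading=240, draw]
Final: pos=(10,-17.321), heading=240, 6 segment(s) drawn
Waypoints (7 total):
(0, 0)
(-2, 0)
(-1, 0)
(12, 0)
(20, 0)
(18.5, -2.598)
(10, -17.321)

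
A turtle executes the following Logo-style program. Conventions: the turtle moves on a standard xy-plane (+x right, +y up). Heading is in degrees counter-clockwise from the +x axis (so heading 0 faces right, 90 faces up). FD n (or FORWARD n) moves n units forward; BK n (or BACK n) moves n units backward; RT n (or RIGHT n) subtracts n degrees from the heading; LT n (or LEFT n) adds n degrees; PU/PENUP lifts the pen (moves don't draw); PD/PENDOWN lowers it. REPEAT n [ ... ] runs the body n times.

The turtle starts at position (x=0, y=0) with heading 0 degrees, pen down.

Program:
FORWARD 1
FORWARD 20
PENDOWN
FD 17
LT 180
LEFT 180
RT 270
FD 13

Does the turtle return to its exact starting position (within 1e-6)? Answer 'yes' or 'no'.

Answer: no

Derivation:
Executing turtle program step by step:
Start: pos=(0,0), heading=0, pen down
FD 1: (0,0) -> (1,0) [heading=0, draw]
FD 20: (1,0) -> (21,0) [heading=0, draw]
PD: pen down
FD 17: (21,0) -> (38,0) [heading=0, draw]
LT 180: heading 0 -> 180
LT 180: heading 180 -> 0
RT 270: heading 0 -> 90
FD 13: (38,0) -> (38,13) [heading=90, draw]
Final: pos=(38,13), heading=90, 4 segment(s) drawn

Start position: (0, 0)
Final position: (38, 13)
Distance = 40.162; >= 1e-6 -> NOT closed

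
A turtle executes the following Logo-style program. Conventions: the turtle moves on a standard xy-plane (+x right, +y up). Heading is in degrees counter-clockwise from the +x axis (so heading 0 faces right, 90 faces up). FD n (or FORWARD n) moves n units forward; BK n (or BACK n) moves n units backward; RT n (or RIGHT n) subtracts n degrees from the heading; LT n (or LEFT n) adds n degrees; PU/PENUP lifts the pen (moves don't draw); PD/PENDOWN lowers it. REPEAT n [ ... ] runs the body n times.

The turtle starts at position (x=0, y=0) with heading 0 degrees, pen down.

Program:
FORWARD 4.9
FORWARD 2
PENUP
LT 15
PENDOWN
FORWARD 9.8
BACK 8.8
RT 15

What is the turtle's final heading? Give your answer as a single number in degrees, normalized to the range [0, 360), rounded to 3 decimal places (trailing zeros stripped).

Executing turtle program step by step:
Start: pos=(0,0), heading=0, pen down
FD 4.9: (0,0) -> (4.9,0) [heading=0, draw]
FD 2: (4.9,0) -> (6.9,0) [heading=0, draw]
PU: pen up
LT 15: heading 0 -> 15
PD: pen down
FD 9.8: (6.9,0) -> (16.366,2.536) [heading=15, draw]
BK 8.8: (16.366,2.536) -> (7.866,0.259) [heading=15, draw]
RT 15: heading 15 -> 0
Final: pos=(7.866,0.259), heading=0, 4 segment(s) drawn

Answer: 0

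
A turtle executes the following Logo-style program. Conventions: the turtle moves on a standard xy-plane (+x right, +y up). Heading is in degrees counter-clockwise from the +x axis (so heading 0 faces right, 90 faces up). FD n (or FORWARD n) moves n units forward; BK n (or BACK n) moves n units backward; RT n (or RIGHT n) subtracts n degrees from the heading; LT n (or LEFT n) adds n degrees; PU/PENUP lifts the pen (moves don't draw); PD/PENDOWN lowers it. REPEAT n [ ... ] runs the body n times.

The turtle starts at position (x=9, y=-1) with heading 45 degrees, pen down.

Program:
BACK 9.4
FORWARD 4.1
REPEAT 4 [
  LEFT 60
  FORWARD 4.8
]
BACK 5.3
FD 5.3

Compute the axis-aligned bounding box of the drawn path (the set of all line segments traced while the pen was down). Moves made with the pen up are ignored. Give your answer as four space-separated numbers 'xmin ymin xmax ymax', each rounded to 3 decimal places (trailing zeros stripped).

Answer: -4.15 -7.647 9 1.131

Derivation:
Executing turtle program step by step:
Start: pos=(9,-1), heading=45, pen down
BK 9.4: (9,-1) -> (2.353,-7.647) [heading=45, draw]
FD 4.1: (2.353,-7.647) -> (5.252,-4.748) [heading=45, draw]
REPEAT 4 [
  -- iteration 1/4 --
  LT 60: heading 45 -> 105
  FD 4.8: (5.252,-4.748) -> (4.01,-0.111) [heading=105, draw]
  -- iteration 2/4 --
  LT 60: heading 105 -> 165
  FD 4.8: (4.01,-0.111) -> (-0.626,1.131) [heading=165, draw]
  -- iteration 3/4 --
  LT 60: heading 165 -> 225
  FD 4.8: (-0.626,1.131) -> (-4.021,-2.263) [heading=225, draw]
  -- iteration 4/4 --
  LT 60: heading 225 -> 285
  FD 4.8: (-4.021,-2.263) -> (-2.778,-6.899) [heading=285, draw]
]
BK 5.3: (-2.778,-6.899) -> (-4.15,-1.78) [heading=285, draw]
FD 5.3: (-4.15,-1.78) -> (-2.778,-6.899) [heading=285, draw]
Final: pos=(-2.778,-6.899), heading=285, 8 segment(s) drawn

Segment endpoints: x in {-4.15, -4.021, -2.778, -2.778, -0.626, 2.353, 4.01, 5.252, 9}, y in {-7.647, -6.899, -4.748, -2.263, -1.78, -1, -0.111, 1.131}
xmin=-4.15, ymin=-7.647, xmax=9, ymax=1.131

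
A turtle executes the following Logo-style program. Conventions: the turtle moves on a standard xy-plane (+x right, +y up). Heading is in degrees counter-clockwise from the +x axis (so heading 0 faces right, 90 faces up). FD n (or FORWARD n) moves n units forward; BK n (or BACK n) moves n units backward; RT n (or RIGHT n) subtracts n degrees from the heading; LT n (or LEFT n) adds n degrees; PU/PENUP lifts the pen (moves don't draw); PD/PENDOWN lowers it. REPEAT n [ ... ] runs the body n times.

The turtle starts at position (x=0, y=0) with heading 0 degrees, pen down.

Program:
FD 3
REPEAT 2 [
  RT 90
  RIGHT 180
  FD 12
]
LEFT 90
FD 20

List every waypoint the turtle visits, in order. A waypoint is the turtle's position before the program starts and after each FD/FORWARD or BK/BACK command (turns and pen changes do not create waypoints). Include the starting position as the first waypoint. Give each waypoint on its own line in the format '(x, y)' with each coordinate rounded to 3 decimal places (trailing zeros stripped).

Executing turtle program step by step:
Start: pos=(0,0), heading=0, pen down
FD 3: (0,0) -> (3,0) [heading=0, draw]
REPEAT 2 [
  -- iteration 1/2 --
  RT 90: heading 0 -> 270
  RT 180: heading 270 -> 90
  FD 12: (3,0) -> (3,12) [heading=90, draw]
  -- iteration 2/2 --
  RT 90: heading 90 -> 0
  RT 180: heading 0 -> 180
  FD 12: (3,12) -> (-9,12) [heading=180, draw]
]
LT 90: heading 180 -> 270
FD 20: (-9,12) -> (-9,-8) [heading=270, draw]
Final: pos=(-9,-8), heading=270, 4 segment(s) drawn
Waypoints (5 total):
(0, 0)
(3, 0)
(3, 12)
(-9, 12)
(-9, -8)

Answer: (0, 0)
(3, 0)
(3, 12)
(-9, 12)
(-9, -8)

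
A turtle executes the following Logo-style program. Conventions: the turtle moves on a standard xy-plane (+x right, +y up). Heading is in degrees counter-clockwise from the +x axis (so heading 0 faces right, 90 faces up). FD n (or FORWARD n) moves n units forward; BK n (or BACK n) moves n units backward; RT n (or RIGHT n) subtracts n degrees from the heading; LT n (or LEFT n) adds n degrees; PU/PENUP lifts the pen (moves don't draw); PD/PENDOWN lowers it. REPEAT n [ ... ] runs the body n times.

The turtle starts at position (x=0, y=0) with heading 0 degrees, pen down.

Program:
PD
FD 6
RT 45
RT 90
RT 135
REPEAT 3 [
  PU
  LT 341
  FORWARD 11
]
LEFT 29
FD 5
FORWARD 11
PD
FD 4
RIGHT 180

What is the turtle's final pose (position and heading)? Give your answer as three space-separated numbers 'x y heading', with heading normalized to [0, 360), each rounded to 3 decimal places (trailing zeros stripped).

Executing turtle program step by step:
Start: pos=(0,0), heading=0, pen down
PD: pen down
FD 6: (0,0) -> (6,0) [heading=0, draw]
RT 45: heading 0 -> 315
RT 90: heading 315 -> 225
RT 135: heading 225 -> 90
REPEAT 3 [
  -- iteration 1/3 --
  PU: pen up
  LT 341: heading 90 -> 71
  FD 11: (6,0) -> (9.581,10.401) [heading=71, move]
  -- iteration 2/3 --
  PU: pen up
  LT 341: heading 71 -> 52
  FD 11: (9.581,10.401) -> (16.354,19.069) [heading=52, move]
  -- iteration 3/3 --
  PU: pen up
  LT 341: heading 52 -> 33
  FD 11: (16.354,19.069) -> (25.579,25.06) [heading=33, move]
]
LT 29: heading 33 -> 62
FD 5: (25.579,25.06) -> (27.926,29.475) [heading=62, move]
FD 11: (27.926,29.475) -> (33.09,39.187) [heading=62, move]
PD: pen down
FD 4: (33.09,39.187) -> (34.968,42.719) [heading=62, draw]
RT 180: heading 62 -> 242
Final: pos=(34.968,42.719), heading=242, 2 segment(s) drawn

Answer: 34.968 42.719 242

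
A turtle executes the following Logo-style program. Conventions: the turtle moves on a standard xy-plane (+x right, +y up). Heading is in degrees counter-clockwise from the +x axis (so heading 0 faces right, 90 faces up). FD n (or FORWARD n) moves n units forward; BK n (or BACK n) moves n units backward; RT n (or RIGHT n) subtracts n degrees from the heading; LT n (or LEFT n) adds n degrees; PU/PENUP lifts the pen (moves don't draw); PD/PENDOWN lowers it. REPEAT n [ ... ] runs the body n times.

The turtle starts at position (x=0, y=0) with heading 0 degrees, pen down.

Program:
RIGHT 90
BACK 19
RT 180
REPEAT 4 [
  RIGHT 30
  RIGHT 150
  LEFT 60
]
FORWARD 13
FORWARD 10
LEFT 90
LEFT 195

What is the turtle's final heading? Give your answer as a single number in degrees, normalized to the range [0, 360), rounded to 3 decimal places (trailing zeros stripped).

Answer: 255

Derivation:
Executing turtle program step by step:
Start: pos=(0,0), heading=0, pen down
RT 90: heading 0 -> 270
BK 19: (0,0) -> (0,19) [heading=270, draw]
RT 180: heading 270 -> 90
REPEAT 4 [
  -- iteration 1/4 --
  RT 30: heading 90 -> 60
  RT 150: heading 60 -> 270
  LT 60: heading 270 -> 330
  -- iteration 2/4 --
  RT 30: heading 330 -> 300
  RT 150: heading 300 -> 150
  LT 60: heading 150 -> 210
  -- iteration 3/4 --
  RT 30: heading 210 -> 180
  RT 150: heading 180 -> 30
  LT 60: heading 30 -> 90
  -- iteration 4/4 --
  RT 30: heading 90 -> 60
  RT 150: heading 60 -> 270
  LT 60: heading 270 -> 330
]
FD 13: (0,19) -> (11.258,12.5) [heading=330, draw]
FD 10: (11.258,12.5) -> (19.919,7.5) [heading=330, draw]
LT 90: heading 330 -> 60
LT 195: heading 60 -> 255
Final: pos=(19.919,7.5), heading=255, 3 segment(s) drawn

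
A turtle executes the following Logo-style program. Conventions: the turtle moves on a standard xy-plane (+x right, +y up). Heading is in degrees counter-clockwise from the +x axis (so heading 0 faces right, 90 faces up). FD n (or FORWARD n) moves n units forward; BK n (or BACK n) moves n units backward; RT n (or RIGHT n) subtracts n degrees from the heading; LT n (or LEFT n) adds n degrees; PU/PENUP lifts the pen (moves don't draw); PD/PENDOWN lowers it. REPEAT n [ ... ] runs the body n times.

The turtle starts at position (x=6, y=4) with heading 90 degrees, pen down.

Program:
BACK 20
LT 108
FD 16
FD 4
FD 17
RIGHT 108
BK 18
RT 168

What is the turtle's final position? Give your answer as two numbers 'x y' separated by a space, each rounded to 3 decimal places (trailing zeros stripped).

Executing turtle program step by step:
Start: pos=(6,4), heading=90, pen down
BK 20: (6,4) -> (6,-16) [heading=90, draw]
LT 108: heading 90 -> 198
FD 16: (6,-16) -> (-9.217,-20.944) [heading=198, draw]
FD 4: (-9.217,-20.944) -> (-13.021,-22.18) [heading=198, draw]
FD 17: (-13.021,-22.18) -> (-29.189,-27.434) [heading=198, draw]
RT 108: heading 198 -> 90
BK 18: (-29.189,-27.434) -> (-29.189,-45.434) [heading=90, draw]
RT 168: heading 90 -> 282
Final: pos=(-29.189,-45.434), heading=282, 5 segment(s) drawn

Answer: -29.189 -45.434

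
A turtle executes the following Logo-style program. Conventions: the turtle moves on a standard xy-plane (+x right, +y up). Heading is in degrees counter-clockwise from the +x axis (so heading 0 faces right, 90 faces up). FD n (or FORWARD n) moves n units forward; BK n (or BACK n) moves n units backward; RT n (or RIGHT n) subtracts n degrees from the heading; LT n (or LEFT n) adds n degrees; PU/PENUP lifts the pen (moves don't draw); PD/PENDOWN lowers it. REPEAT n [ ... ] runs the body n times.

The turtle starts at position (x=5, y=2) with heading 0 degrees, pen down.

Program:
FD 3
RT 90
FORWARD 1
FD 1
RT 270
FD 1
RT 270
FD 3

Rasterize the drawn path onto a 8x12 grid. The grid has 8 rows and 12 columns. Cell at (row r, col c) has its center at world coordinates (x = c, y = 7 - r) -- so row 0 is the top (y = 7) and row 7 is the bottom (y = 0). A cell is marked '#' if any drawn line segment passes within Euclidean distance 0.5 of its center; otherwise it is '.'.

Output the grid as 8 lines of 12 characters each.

Answer: ............
............
............
............
.........#..
.....#####..
........##..
........##..

Derivation:
Segment 0: (5,2) -> (8,2)
Segment 1: (8,2) -> (8,1)
Segment 2: (8,1) -> (8,0)
Segment 3: (8,0) -> (9,0)
Segment 4: (9,0) -> (9,3)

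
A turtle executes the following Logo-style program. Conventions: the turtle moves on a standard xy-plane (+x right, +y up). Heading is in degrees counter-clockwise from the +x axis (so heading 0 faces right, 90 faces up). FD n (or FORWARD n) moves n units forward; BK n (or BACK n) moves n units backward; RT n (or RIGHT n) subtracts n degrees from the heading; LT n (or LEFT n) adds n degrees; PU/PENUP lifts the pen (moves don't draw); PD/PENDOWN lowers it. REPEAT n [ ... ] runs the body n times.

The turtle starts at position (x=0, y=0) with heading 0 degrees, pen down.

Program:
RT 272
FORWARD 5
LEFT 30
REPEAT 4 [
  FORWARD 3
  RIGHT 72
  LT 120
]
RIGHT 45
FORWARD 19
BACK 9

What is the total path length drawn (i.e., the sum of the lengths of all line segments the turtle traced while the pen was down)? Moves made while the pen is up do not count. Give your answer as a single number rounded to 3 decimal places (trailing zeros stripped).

Answer: 45

Derivation:
Executing turtle program step by step:
Start: pos=(0,0), heading=0, pen down
RT 272: heading 0 -> 88
FD 5: (0,0) -> (0.174,4.997) [heading=88, draw]
LT 30: heading 88 -> 118
REPEAT 4 [
  -- iteration 1/4 --
  FD 3: (0.174,4.997) -> (-1.234,7.646) [heading=118, draw]
  RT 72: heading 118 -> 46
  LT 120: heading 46 -> 166
  -- iteration 2/4 --
  FD 3: (-1.234,7.646) -> (-4.145,8.372) [heading=166, draw]
  RT 72: heading 166 -> 94
  LT 120: heading 94 -> 214
  -- iteration 3/4 --
  FD 3: (-4.145,8.372) -> (-6.632,6.694) [heading=214, draw]
  RT 72: heading 214 -> 142
  LT 120: heading 142 -> 262
  -- iteration 4/4 --
  FD 3: (-6.632,6.694) -> (-7.049,3.723) [heading=262, draw]
  RT 72: heading 262 -> 190
  LT 120: heading 190 -> 310
]
RT 45: heading 310 -> 265
FD 19: (-7.049,3.723) -> (-8.705,-15.205) [heading=265, draw]
BK 9: (-8.705,-15.205) -> (-7.921,-6.239) [heading=265, draw]
Final: pos=(-7.921,-6.239), heading=265, 7 segment(s) drawn

Segment lengths:
  seg 1: (0,0) -> (0.174,4.997), length = 5
  seg 2: (0.174,4.997) -> (-1.234,7.646), length = 3
  seg 3: (-1.234,7.646) -> (-4.145,8.372), length = 3
  seg 4: (-4.145,8.372) -> (-6.632,6.694), length = 3
  seg 5: (-6.632,6.694) -> (-7.049,3.723), length = 3
  seg 6: (-7.049,3.723) -> (-8.705,-15.205), length = 19
  seg 7: (-8.705,-15.205) -> (-7.921,-6.239), length = 9
Total = 45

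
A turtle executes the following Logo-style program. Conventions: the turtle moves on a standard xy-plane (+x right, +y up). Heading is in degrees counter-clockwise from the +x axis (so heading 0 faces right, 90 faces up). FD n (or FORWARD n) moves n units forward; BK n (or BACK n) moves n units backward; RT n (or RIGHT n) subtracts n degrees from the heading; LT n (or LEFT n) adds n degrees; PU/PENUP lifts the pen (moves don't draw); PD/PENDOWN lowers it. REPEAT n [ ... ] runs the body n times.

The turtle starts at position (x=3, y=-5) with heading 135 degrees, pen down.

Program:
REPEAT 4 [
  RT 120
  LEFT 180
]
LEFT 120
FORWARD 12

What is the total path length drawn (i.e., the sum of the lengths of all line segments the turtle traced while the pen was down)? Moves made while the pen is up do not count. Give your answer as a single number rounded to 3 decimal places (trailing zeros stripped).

Answer: 12

Derivation:
Executing turtle program step by step:
Start: pos=(3,-5), heading=135, pen down
REPEAT 4 [
  -- iteration 1/4 --
  RT 120: heading 135 -> 15
  LT 180: heading 15 -> 195
  -- iteration 2/4 --
  RT 120: heading 195 -> 75
  LT 180: heading 75 -> 255
  -- iteration 3/4 --
  RT 120: heading 255 -> 135
  LT 180: heading 135 -> 315
  -- iteration 4/4 --
  RT 120: heading 315 -> 195
  LT 180: heading 195 -> 15
]
LT 120: heading 15 -> 135
FD 12: (3,-5) -> (-5.485,3.485) [heading=135, draw]
Final: pos=(-5.485,3.485), heading=135, 1 segment(s) drawn

Segment lengths:
  seg 1: (3,-5) -> (-5.485,3.485), length = 12
Total = 12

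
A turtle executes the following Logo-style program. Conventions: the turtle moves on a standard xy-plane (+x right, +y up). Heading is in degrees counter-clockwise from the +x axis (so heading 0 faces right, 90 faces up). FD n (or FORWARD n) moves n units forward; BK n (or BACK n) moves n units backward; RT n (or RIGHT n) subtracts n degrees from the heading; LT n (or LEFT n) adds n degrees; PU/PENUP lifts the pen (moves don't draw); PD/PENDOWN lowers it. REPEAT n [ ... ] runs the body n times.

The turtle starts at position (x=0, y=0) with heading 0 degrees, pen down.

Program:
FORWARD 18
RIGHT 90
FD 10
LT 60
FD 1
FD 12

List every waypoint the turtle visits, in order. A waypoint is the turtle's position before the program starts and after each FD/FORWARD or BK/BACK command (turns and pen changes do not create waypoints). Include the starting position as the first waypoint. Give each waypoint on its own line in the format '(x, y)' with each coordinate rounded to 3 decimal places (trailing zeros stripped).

Executing turtle program step by step:
Start: pos=(0,0), heading=0, pen down
FD 18: (0,0) -> (18,0) [heading=0, draw]
RT 90: heading 0 -> 270
FD 10: (18,0) -> (18,-10) [heading=270, draw]
LT 60: heading 270 -> 330
FD 1: (18,-10) -> (18.866,-10.5) [heading=330, draw]
FD 12: (18.866,-10.5) -> (29.258,-16.5) [heading=330, draw]
Final: pos=(29.258,-16.5), heading=330, 4 segment(s) drawn
Waypoints (5 total):
(0, 0)
(18, 0)
(18, -10)
(18.866, -10.5)
(29.258, -16.5)

Answer: (0, 0)
(18, 0)
(18, -10)
(18.866, -10.5)
(29.258, -16.5)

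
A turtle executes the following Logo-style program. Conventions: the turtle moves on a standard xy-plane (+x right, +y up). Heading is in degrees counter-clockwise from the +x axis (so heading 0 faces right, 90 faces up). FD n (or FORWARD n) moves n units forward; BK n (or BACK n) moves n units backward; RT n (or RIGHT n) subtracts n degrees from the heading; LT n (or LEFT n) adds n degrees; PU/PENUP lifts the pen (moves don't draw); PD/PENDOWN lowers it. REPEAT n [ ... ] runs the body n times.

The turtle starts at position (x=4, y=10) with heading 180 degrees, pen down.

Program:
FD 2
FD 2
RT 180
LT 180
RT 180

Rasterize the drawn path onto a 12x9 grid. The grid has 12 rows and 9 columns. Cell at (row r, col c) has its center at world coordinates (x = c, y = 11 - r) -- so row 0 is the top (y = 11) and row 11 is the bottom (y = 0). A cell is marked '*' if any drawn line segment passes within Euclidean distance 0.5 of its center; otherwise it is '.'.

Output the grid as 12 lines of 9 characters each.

Answer: .........
*****....
.........
.........
.........
.........
.........
.........
.........
.........
.........
.........

Derivation:
Segment 0: (4,10) -> (2,10)
Segment 1: (2,10) -> (0,10)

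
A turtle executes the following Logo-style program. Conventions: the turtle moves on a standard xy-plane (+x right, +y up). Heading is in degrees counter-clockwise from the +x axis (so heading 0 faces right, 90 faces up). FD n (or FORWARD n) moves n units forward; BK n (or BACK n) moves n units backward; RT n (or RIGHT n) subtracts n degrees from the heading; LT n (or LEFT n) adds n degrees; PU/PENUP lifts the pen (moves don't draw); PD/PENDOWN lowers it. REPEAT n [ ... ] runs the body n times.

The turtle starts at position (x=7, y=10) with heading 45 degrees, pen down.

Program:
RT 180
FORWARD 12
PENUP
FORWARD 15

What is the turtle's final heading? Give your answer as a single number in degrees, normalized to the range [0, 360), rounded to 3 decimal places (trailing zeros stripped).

Executing turtle program step by step:
Start: pos=(7,10), heading=45, pen down
RT 180: heading 45 -> 225
FD 12: (7,10) -> (-1.485,1.515) [heading=225, draw]
PU: pen up
FD 15: (-1.485,1.515) -> (-12.092,-9.092) [heading=225, move]
Final: pos=(-12.092,-9.092), heading=225, 1 segment(s) drawn

Answer: 225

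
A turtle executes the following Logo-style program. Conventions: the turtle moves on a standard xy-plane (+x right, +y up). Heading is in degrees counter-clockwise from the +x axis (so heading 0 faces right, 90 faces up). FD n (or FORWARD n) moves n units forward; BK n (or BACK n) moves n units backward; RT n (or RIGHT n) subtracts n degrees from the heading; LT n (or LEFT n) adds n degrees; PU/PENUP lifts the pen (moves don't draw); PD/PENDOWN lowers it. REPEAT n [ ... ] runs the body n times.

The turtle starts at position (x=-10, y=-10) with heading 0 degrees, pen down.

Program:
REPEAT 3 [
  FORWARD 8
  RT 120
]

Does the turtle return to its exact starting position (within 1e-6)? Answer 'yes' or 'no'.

Executing turtle program step by step:
Start: pos=(-10,-10), heading=0, pen down
REPEAT 3 [
  -- iteration 1/3 --
  FD 8: (-10,-10) -> (-2,-10) [heading=0, draw]
  RT 120: heading 0 -> 240
  -- iteration 2/3 --
  FD 8: (-2,-10) -> (-6,-16.928) [heading=240, draw]
  RT 120: heading 240 -> 120
  -- iteration 3/3 --
  FD 8: (-6,-16.928) -> (-10,-10) [heading=120, draw]
  RT 120: heading 120 -> 0
]
Final: pos=(-10,-10), heading=0, 3 segment(s) drawn

Start position: (-10, -10)
Final position: (-10, -10)
Distance = 0; < 1e-6 -> CLOSED

Answer: yes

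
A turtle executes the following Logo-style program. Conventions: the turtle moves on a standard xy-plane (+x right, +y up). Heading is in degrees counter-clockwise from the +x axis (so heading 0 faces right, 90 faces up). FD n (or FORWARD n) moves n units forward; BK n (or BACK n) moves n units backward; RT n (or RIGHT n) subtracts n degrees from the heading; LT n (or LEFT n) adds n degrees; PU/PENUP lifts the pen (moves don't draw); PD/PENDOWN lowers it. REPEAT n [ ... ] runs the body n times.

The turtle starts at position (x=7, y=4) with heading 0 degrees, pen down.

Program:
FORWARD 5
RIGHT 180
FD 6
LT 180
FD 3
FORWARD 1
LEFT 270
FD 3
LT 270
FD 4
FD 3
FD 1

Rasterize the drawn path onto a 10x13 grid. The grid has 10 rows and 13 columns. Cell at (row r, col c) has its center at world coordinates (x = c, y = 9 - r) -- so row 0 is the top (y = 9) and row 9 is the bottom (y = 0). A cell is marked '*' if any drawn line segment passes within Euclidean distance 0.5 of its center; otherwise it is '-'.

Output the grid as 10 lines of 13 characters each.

Answer: -------------
-------------
-------------
-------------
-------------
------*******
----------*--
----------*--
--*********--
-------------

Derivation:
Segment 0: (7,4) -> (12,4)
Segment 1: (12,4) -> (6,4)
Segment 2: (6,4) -> (9,4)
Segment 3: (9,4) -> (10,4)
Segment 4: (10,4) -> (10,1)
Segment 5: (10,1) -> (6,1)
Segment 6: (6,1) -> (3,1)
Segment 7: (3,1) -> (2,1)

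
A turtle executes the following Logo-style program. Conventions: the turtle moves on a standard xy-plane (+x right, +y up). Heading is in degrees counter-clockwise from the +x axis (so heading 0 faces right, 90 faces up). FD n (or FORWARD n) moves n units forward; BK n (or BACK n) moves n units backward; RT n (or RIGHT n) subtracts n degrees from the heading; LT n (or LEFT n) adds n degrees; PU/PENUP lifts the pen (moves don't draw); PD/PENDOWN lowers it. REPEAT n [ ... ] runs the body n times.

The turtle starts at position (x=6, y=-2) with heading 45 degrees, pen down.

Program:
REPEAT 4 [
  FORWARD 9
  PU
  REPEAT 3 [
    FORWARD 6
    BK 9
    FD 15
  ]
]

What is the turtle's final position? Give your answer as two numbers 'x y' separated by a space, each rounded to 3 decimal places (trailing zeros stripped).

Answer: 133.279 125.279

Derivation:
Executing turtle program step by step:
Start: pos=(6,-2), heading=45, pen down
REPEAT 4 [
  -- iteration 1/4 --
  FD 9: (6,-2) -> (12.364,4.364) [heading=45, draw]
  PU: pen up
  REPEAT 3 [
    -- iteration 1/3 --
    FD 6: (12.364,4.364) -> (16.607,8.607) [heading=45, move]
    BK 9: (16.607,8.607) -> (10.243,2.243) [heading=45, move]
    FD 15: (10.243,2.243) -> (20.849,12.849) [heading=45, move]
    -- iteration 2/3 --
    FD 6: (20.849,12.849) -> (25.092,17.092) [heading=45, move]
    BK 9: (25.092,17.092) -> (18.728,10.728) [heading=45, move]
    FD 15: (18.728,10.728) -> (29.335,21.335) [heading=45, move]
    -- iteration 3/3 --
    FD 6: (29.335,21.335) -> (33.577,25.577) [heading=45, move]
    BK 9: (33.577,25.577) -> (27.213,19.213) [heading=45, move]
    FD 15: (27.213,19.213) -> (37.82,29.82) [heading=45, move]
  ]
  -- iteration 2/4 --
  FD 9: (37.82,29.82) -> (44.184,36.184) [heading=45, move]
  PU: pen up
  REPEAT 3 [
    -- iteration 1/3 --
    FD 6: (44.184,36.184) -> (48.426,40.426) [heading=45, move]
    BK 9: (48.426,40.426) -> (42.062,34.062) [heading=45, move]
    FD 15: (42.062,34.062) -> (52.669,44.669) [heading=45, move]
    -- iteration 2/3 --
    FD 6: (52.669,44.669) -> (56.912,48.912) [heading=45, move]
    BK 9: (56.912,48.912) -> (50.548,42.548) [heading=45, move]
    FD 15: (50.548,42.548) -> (61.154,53.154) [heading=45, move]
    -- iteration 3/3 --
    FD 6: (61.154,53.154) -> (65.397,57.397) [heading=45, move]
    BK 9: (65.397,57.397) -> (59.033,51.033) [heading=45, move]
    FD 15: (59.033,51.033) -> (69.64,61.64) [heading=45, move]
  ]
  -- iteration 3/4 --
  FD 9: (69.64,61.64) -> (76.004,68.004) [heading=45, move]
  PU: pen up
  REPEAT 3 [
    -- iteration 1/3 --
    FD 6: (76.004,68.004) -> (80.246,72.246) [heading=45, move]
    BK 9: (80.246,72.246) -> (73.882,65.882) [heading=45, move]
    FD 15: (73.882,65.882) -> (84.489,76.489) [heading=45, move]
    -- iteration 2/3 --
    FD 6: (84.489,76.489) -> (88.731,80.731) [heading=45, move]
    BK 9: (88.731,80.731) -> (82.368,74.368) [heading=45, move]
    FD 15: (82.368,74.368) -> (92.974,84.974) [heading=45, move]
    -- iteration 3/3 --
    FD 6: (92.974,84.974) -> (97.217,89.217) [heading=45, move]
    BK 9: (97.217,89.217) -> (90.853,82.853) [heading=45, move]
    FD 15: (90.853,82.853) -> (101.459,93.459) [heading=45, move]
  ]
  -- iteration 4/4 --
  FD 9: (101.459,93.459) -> (107.823,99.823) [heading=45, move]
  PU: pen up
  REPEAT 3 [
    -- iteration 1/3 --
    FD 6: (107.823,99.823) -> (112.066,104.066) [heading=45, move]
    BK 9: (112.066,104.066) -> (105.702,97.702) [heading=45, move]
    FD 15: (105.702,97.702) -> (116.309,108.309) [heading=45, move]
    -- iteration 2/3 --
    FD 6: (116.309,108.309) -> (120.551,112.551) [heading=45, move]
    BK 9: (120.551,112.551) -> (114.187,106.187) [heading=45, move]
    FD 15: (114.187,106.187) -> (124.794,116.794) [heading=45, move]
    -- iteration 3/3 --
    FD 6: (124.794,116.794) -> (129.037,121.037) [heading=45, move]
    BK 9: (129.037,121.037) -> (122.673,114.673) [heading=45, move]
    FD 15: (122.673,114.673) -> (133.279,125.279) [heading=45, move]
  ]
]
Final: pos=(133.279,125.279), heading=45, 1 segment(s) drawn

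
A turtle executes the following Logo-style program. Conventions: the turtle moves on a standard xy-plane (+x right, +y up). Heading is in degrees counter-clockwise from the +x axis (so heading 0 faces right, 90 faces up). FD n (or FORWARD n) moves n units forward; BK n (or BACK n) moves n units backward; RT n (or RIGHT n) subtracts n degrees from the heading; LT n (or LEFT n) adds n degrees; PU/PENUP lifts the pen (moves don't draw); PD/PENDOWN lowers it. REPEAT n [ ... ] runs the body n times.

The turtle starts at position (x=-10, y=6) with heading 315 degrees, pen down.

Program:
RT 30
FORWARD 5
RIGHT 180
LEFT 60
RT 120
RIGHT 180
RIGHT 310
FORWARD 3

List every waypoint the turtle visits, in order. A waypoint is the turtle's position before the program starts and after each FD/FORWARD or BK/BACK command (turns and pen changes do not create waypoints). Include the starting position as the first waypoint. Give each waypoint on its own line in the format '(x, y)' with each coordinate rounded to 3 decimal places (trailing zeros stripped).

Executing turtle program step by step:
Start: pos=(-10,6), heading=315, pen down
RT 30: heading 315 -> 285
FD 5: (-10,6) -> (-8.706,1.17) [heading=285, draw]
RT 180: heading 285 -> 105
LT 60: heading 105 -> 165
RT 120: heading 165 -> 45
RT 180: heading 45 -> 225
RT 310: heading 225 -> 275
FD 3: (-8.706,1.17) -> (-8.444,-1.818) [heading=275, draw]
Final: pos=(-8.444,-1.818), heading=275, 2 segment(s) drawn
Waypoints (3 total):
(-10, 6)
(-8.706, 1.17)
(-8.444, -1.818)

Answer: (-10, 6)
(-8.706, 1.17)
(-8.444, -1.818)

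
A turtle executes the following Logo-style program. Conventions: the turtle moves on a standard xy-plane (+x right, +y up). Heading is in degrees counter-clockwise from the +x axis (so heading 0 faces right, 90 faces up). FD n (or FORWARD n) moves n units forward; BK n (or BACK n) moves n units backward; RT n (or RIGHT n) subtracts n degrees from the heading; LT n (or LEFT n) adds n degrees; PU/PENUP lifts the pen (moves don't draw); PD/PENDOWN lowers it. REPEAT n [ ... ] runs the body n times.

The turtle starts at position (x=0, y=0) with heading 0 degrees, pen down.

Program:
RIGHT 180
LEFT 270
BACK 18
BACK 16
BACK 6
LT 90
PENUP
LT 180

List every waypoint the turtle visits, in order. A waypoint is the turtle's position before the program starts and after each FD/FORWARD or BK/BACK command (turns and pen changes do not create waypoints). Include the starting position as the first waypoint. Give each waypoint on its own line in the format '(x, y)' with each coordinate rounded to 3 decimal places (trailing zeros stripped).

Answer: (0, 0)
(0, -18)
(0, -34)
(0, -40)

Derivation:
Executing turtle program step by step:
Start: pos=(0,0), heading=0, pen down
RT 180: heading 0 -> 180
LT 270: heading 180 -> 90
BK 18: (0,0) -> (0,-18) [heading=90, draw]
BK 16: (0,-18) -> (0,-34) [heading=90, draw]
BK 6: (0,-34) -> (0,-40) [heading=90, draw]
LT 90: heading 90 -> 180
PU: pen up
LT 180: heading 180 -> 0
Final: pos=(0,-40), heading=0, 3 segment(s) drawn
Waypoints (4 total):
(0, 0)
(0, -18)
(0, -34)
(0, -40)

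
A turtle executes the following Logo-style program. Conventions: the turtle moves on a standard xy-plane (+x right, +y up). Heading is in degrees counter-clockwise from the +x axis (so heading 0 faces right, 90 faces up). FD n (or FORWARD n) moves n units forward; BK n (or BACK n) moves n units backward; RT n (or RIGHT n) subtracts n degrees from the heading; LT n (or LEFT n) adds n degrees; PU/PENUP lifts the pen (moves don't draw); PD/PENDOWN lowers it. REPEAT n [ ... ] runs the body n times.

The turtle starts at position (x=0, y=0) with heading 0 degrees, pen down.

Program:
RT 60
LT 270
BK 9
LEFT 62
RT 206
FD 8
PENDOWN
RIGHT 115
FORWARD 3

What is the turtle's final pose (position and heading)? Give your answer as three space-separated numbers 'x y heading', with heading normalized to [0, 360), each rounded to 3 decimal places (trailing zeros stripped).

Executing turtle program step by step:
Start: pos=(0,0), heading=0, pen down
RT 60: heading 0 -> 300
LT 270: heading 300 -> 210
BK 9: (0,0) -> (7.794,4.5) [heading=210, draw]
LT 62: heading 210 -> 272
RT 206: heading 272 -> 66
FD 8: (7.794,4.5) -> (11.048,11.808) [heading=66, draw]
PD: pen down
RT 115: heading 66 -> 311
FD 3: (11.048,11.808) -> (13.016,9.544) [heading=311, draw]
Final: pos=(13.016,9.544), heading=311, 3 segment(s) drawn

Answer: 13.016 9.544 311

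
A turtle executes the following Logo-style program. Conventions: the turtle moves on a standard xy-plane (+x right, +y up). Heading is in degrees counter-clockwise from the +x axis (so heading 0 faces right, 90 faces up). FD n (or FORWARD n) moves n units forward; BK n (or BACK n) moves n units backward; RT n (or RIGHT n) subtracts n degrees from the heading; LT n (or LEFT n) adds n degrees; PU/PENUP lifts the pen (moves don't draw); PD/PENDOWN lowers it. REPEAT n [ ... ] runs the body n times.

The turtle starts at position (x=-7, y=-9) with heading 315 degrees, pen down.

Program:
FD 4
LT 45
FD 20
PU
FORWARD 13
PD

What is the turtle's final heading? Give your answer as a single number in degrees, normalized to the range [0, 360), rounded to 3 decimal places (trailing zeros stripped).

Answer: 0

Derivation:
Executing turtle program step by step:
Start: pos=(-7,-9), heading=315, pen down
FD 4: (-7,-9) -> (-4.172,-11.828) [heading=315, draw]
LT 45: heading 315 -> 0
FD 20: (-4.172,-11.828) -> (15.828,-11.828) [heading=0, draw]
PU: pen up
FD 13: (15.828,-11.828) -> (28.828,-11.828) [heading=0, move]
PD: pen down
Final: pos=(28.828,-11.828), heading=0, 2 segment(s) drawn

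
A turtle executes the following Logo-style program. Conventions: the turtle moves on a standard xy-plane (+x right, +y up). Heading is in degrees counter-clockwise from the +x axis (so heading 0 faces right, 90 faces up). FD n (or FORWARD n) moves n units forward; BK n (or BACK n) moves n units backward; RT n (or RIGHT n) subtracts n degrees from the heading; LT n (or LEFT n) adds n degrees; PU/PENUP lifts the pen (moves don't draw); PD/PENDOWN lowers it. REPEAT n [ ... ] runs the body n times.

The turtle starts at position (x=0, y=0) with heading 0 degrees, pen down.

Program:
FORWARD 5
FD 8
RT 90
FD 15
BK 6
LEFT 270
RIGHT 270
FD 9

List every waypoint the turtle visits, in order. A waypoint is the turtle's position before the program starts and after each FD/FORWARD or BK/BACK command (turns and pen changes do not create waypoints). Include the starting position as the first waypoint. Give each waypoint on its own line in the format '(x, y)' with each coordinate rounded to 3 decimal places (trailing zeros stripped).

Executing turtle program step by step:
Start: pos=(0,0), heading=0, pen down
FD 5: (0,0) -> (5,0) [heading=0, draw]
FD 8: (5,0) -> (13,0) [heading=0, draw]
RT 90: heading 0 -> 270
FD 15: (13,0) -> (13,-15) [heading=270, draw]
BK 6: (13,-15) -> (13,-9) [heading=270, draw]
LT 270: heading 270 -> 180
RT 270: heading 180 -> 270
FD 9: (13,-9) -> (13,-18) [heading=270, draw]
Final: pos=(13,-18), heading=270, 5 segment(s) drawn
Waypoints (6 total):
(0, 0)
(5, 0)
(13, 0)
(13, -15)
(13, -9)
(13, -18)

Answer: (0, 0)
(5, 0)
(13, 0)
(13, -15)
(13, -9)
(13, -18)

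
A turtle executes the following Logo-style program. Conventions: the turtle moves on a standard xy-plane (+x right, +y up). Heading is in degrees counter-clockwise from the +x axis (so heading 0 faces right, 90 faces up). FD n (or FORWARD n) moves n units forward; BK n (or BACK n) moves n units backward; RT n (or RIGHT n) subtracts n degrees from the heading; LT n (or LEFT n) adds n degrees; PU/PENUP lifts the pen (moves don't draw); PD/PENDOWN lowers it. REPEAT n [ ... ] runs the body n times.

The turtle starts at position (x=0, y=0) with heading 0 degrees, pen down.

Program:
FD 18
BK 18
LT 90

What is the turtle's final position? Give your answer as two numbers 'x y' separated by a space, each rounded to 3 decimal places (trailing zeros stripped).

Executing turtle program step by step:
Start: pos=(0,0), heading=0, pen down
FD 18: (0,0) -> (18,0) [heading=0, draw]
BK 18: (18,0) -> (0,0) [heading=0, draw]
LT 90: heading 0 -> 90
Final: pos=(0,0), heading=90, 2 segment(s) drawn

Answer: 0 0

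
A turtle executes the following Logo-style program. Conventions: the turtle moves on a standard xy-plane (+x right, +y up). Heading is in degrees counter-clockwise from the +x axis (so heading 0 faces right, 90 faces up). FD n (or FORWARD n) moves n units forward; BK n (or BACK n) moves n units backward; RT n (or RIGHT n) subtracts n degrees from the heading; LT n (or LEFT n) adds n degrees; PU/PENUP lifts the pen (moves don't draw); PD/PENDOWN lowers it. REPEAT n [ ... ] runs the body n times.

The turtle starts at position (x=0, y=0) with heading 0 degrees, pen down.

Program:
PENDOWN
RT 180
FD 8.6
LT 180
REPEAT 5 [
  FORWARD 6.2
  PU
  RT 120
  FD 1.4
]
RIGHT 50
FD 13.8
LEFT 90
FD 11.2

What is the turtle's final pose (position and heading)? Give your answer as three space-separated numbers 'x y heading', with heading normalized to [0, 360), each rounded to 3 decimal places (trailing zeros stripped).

Answer: -12.705 11.429 160

Derivation:
Executing turtle program step by step:
Start: pos=(0,0), heading=0, pen down
PD: pen down
RT 180: heading 0 -> 180
FD 8.6: (0,0) -> (-8.6,0) [heading=180, draw]
LT 180: heading 180 -> 0
REPEAT 5 [
  -- iteration 1/5 --
  FD 6.2: (-8.6,0) -> (-2.4,0) [heading=0, draw]
  PU: pen up
  RT 120: heading 0 -> 240
  FD 1.4: (-2.4,0) -> (-3.1,-1.212) [heading=240, move]
  -- iteration 2/5 --
  FD 6.2: (-3.1,-1.212) -> (-6.2,-6.582) [heading=240, move]
  PU: pen up
  RT 120: heading 240 -> 120
  FD 1.4: (-6.2,-6.582) -> (-6.9,-5.369) [heading=120, move]
  -- iteration 3/5 --
  FD 6.2: (-6.9,-5.369) -> (-10,0) [heading=120, move]
  PU: pen up
  RT 120: heading 120 -> 0
  FD 1.4: (-10,0) -> (-8.6,0) [heading=0, move]
  -- iteration 4/5 --
  FD 6.2: (-8.6,0) -> (-2.4,0) [heading=0, move]
  PU: pen up
  RT 120: heading 0 -> 240
  FD 1.4: (-2.4,0) -> (-3.1,-1.212) [heading=240, move]
  -- iteration 5/5 --
  FD 6.2: (-3.1,-1.212) -> (-6.2,-6.582) [heading=240, move]
  PU: pen up
  RT 120: heading 240 -> 120
  FD 1.4: (-6.2,-6.582) -> (-6.9,-5.369) [heading=120, move]
]
RT 50: heading 120 -> 70
FD 13.8: (-6.9,-5.369) -> (-2.18,7.598) [heading=70, move]
LT 90: heading 70 -> 160
FD 11.2: (-2.18,7.598) -> (-12.705,11.429) [heading=160, move]
Final: pos=(-12.705,11.429), heading=160, 2 segment(s) drawn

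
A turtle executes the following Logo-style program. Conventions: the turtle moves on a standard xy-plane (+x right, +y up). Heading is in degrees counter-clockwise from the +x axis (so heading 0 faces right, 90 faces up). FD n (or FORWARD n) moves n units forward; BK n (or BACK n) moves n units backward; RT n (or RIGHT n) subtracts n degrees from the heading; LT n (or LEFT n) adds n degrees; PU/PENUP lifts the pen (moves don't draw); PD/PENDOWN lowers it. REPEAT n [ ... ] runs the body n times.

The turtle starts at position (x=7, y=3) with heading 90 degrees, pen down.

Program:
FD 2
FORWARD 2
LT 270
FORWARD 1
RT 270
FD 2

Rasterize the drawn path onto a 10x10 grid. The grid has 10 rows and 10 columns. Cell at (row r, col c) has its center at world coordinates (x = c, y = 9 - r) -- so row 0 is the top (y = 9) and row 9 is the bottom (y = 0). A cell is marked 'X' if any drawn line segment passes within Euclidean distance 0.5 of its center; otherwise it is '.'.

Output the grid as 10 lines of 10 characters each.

Segment 0: (7,3) -> (7,5)
Segment 1: (7,5) -> (7,7)
Segment 2: (7,7) -> (8,7)
Segment 3: (8,7) -> (8,9)

Answer: ........X.
........X.
.......XX.
.......X..
.......X..
.......X..
.......X..
..........
..........
..........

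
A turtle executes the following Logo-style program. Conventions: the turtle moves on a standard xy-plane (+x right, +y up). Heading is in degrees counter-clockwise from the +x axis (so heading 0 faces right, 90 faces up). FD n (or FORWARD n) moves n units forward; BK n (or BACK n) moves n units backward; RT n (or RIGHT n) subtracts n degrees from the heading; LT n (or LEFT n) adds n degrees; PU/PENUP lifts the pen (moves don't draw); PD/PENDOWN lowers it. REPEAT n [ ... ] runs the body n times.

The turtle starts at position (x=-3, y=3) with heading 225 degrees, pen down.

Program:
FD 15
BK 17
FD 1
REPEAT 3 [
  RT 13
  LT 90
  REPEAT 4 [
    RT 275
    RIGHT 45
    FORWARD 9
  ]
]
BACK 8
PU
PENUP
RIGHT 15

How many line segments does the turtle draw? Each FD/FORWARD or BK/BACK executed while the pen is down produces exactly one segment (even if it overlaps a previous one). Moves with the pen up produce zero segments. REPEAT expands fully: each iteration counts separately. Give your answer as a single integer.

Answer: 16

Derivation:
Executing turtle program step by step:
Start: pos=(-3,3), heading=225, pen down
FD 15: (-3,3) -> (-13.607,-7.607) [heading=225, draw]
BK 17: (-13.607,-7.607) -> (-1.586,4.414) [heading=225, draw]
FD 1: (-1.586,4.414) -> (-2.293,3.707) [heading=225, draw]
REPEAT 3 [
  -- iteration 1/3 --
  RT 13: heading 225 -> 212
  LT 90: heading 212 -> 302
  REPEAT 4 [
    -- iteration 1/4 --
    RT 275: heading 302 -> 27
    RT 45: heading 27 -> 342
    FD 9: (-2.293,3.707) -> (6.267,0.926) [heading=342, draw]
    -- iteration 2/4 --
    RT 275: heading 342 -> 67
    RT 45: heading 67 -> 22
    FD 9: (6.267,0.926) -> (14.611,4.297) [heading=22, draw]
    -- iteration 3/4 --
    RT 275: heading 22 -> 107
    RT 45: heading 107 -> 62
    FD 9: (14.611,4.297) -> (18.837,12.244) [heading=62, draw]
    -- iteration 4/4 --
    RT 275: heading 62 -> 147
    RT 45: heading 147 -> 102
    FD 9: (18.837,12.244) -> (16.965,21.047) [heading=102, draw]
  ]
  -- iteration 2/3 --
  RT 13: heading 102 -> 89
  LT 90: heading 89 -> 179
  REPEAT 4 [
    -- iteration 1/4 --
    RT 275: heading 179 -> 264
    RT 45: heading 264 -> 219
    FD 9: (16.965,21.047) -> (9.971,15.383) [heading=219, draw]
    -- iteration 2/4 --
    RT 275: heading 219 -> 304
    RT 45: heading 304 -> 259
    FD 9: (9.971,15.383) -> (8.254,6.549) [heading=259, draw]
    -- iteration 3/4 --
    RT 275: heading 259 -> 344
    RT 45: heading 344 -> 299
    FD 9: (8.254,6.549) -> (12.617,-1.323) [heading=299, draw]
    -- iteration 4/4 --
    RT 275: heading 299 -> 24
    RT 45: heading 24 -> 339
    FD 9: (12.617,-1.323) -> (21.019,-4.548) [heading=339, draw]
  ]
  -- iteration 3/3 --
  RT 13: heading 339 -> 326
  LT 90: heading 326 -> 56
  REPEAT 4 [
    -- iteration 1/4 --
    RT 275: heading 56 -> 141
    RT 45: heading 141 -> 96
    FD 9: (21.019,-4.548) -> (20.078,4.403) [heading=96, draw]
    -- iteration 2/4 --
    RT 275: heading 96 -> 181
    RT 45: heading 181 -> 136
    FD 9: (20.078,4.403) -> (13.604,10.654) [heading=136, draw]
    -- iteration 3/4 --
    RT 275: heading 136 -> 221
    RT 45: heading 221 -> 176
    FD 9: (13.604,10.654) -> (4.626,11.282) [heading=176, draw]
    -- iteration 4/4 --
    RT 275: heading 176 -> 261
    RT 45: heading 261 -> 216
    FD 9: (4.626,11.282) -> (-2.655,5.992) [heading=216, draw]
  ]
]
BK 8: (-2.655,5.992) -> (3.817,10.694) [heading=216, draw]
PU: pen up
PU: pen up
RT 15: heading 216 -> 201
Final: pos=(3.817,10.694), heading=201, 16 segment(s) drawn
Segments drawn: 16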